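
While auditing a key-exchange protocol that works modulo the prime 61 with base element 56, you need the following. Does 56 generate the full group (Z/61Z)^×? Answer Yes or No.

No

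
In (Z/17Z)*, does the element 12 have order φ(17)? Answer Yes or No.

φ(17) = 17 − 1 = 16 = 2^4.
An element g generates (Z/17Z)^× iff g^(16/q) ≢ 1 (mod 17) for each prime q ∈ {2}.
12^8 ≡ 16 (mod 17)  [q = 2: ≢ 1 ✓]
None equal 1, so ord_17(12) = 16: 12 is a primitive root.

Yes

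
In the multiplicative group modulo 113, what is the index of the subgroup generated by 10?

1

The order of 10 must divide φ(113) = 113 − 1 = 112 = 2^4 · 7.
Divisors of 112: 1, 2, 4, 7, 8, 14, 16, 28, 56, 112.
Evaluate successive powers at the divisors of 112:
10^1 ≡ 10 (mod 113)
10^2 ≡ 100 (mod 113)
10^4 ≡ 56 (mod 113)
10^7 ≡ 65 (mod 113)
10^8 ≡ 85 (mod 113)
10^14 ≡ 44 (mod 113)
10^16 ≡ 106 (mod 113)
10^28 ≡ 15 (mod 113)
10^56 ≡ 112 (mod 113)
10^112 ≡ 1 (mod 113) ✓
Thus |⟨10⟩| = ord(10) = 112.
Index = |(Z/113Z)^×| / |⟨10⟩| = 112 / 112 = 1.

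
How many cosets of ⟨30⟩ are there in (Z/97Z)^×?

3

The order of 30 must divide φ(97) = 97 − 1 = 96 = 2^5 · 3.
Divisors of 96: 1, 2, 3, 4, 6, 8, 12, 16, 24, 32, 48, 96.
Test each divisor d:
30^1 ≡ 30
30^2 ≡ 27
30^3 ≡ 34
30^4 ≡ 50
30^6 ≡ 89
30^8 ≡ 75
30^12 ≡ 64
30^16 ≡ 96
30^24 ≡ 22
30^32 ≡ 1
So ord_97(30) = 32, hence |⟨30⟩| = 32.
The index is φ(97) / ord(30) = 96 / 32 = 3.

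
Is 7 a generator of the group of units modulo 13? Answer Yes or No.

φ(13) = 13 − 1 = 12 = 2^2 · 3.
An element g generates (Z/13Z)^× iff g^(12/q) ≢ 1 (mod 13) for each prime q ∈ {2, 3}.
7^6 ≡ 12 (mod 13)  [q = 2: ≢ 1 ✓]
7^4 ≡ 9 (mod 13)  [q = 3: ≢ 1 ✓]
All checks pass, so 7 has order 12 and is a primitive root modulo 13.

Yes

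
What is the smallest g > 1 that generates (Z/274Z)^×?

φ(274) = φ(2)·φ(137) = 1·136 = 136 = 2^3 · 17.
Test candidates g = 2, 3, … against the prime factors q ∈ {2, 17} of φ(274): g is a generator iff g^(136/q) ≢ 1 for every such q.
g = 2: gcd(2, 274) = 2 > 1, not a unit — skip.
g = 3: 3^68 ≡ 273; 3^8 ≡ 259 — none is 1, so 3 is a primitive root.
Hence the least primitive root of 274 is 3.

3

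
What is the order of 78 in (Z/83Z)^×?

41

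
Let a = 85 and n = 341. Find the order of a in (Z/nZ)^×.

Since 85 ∈ (Z/341Z)^×, its order divides φ(341) = φ(11·31) = (11−1)·(31−1) = 10·30 = 300 = 2^2 · 3 · 5^2.
Divisors of 300: 1, 2, 3, 4, 5, 6, 10, 12, 15, 20, 25, 30, 50, 60, 75, 100, 150, 300.
Test each divisor d:
85^1 ≡ 85 (mod 341)
85^2 ≡ 64 (mod 341)
85^3 ≡ 325 (mod 341)
85^4 ≡ 4 (mod 341)
85^5 ≡ 340 (mod 341)
85^6 ≡ 256 (mod 341)
85^10 ≡ 1 (mod 341) ✓
The smallest such exponent is 10, so the order of 85 is 10.

10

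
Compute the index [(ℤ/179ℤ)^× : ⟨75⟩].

2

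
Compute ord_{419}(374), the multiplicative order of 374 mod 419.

ord(374) | φ(419) = 419 − 1 = 418 = 2 · 11 · 19.
Divisors of 418: 1, 2, 11, 19, 22, 38, 209, 418.
Check 374^d mod 419 for each divisor in increasing order:
374^1 ≡ 374 (mod 419)
374^2 ≡ 349 (mod 419)
374^11 ≡ 113 (mod 419)
374^19 ≡ 250 (mod 419)
374^22 ≡ 199 (mod 419)
374^38 ≡ 69 (mod 419)
374^209 ≡ 418 (mod 419)
374^418 ≡ 1 (mod 419) ✓
Therefore the multiplicative order of 374 modulo 419 is 418.

418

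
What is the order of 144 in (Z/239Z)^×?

119

Since 144 ∈ (Z/239Z)^×, its order divides φ(239) = 239 − 1 = 238 = 2 · 7 · 17.
Divisors of 238: 1, 2, 7, 14, 17, 34, 119, 238.
Compute 144^d (mod 239) for the divisors d until we hit 1:
144^1 ≡ 144 (mod 239)
144^2 ≡ 182 (mod 239)
144^7 ≡ 67 (mod 239)
144^14 ≡ 187 (mod 239)
144^17 ≡ 201 (mod 239)
144^34 ≡ 10 (mod 239)
144^119 ≡ 1 (mod 239) ✓
So ord_239(144) = 119.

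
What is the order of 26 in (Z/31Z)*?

6

The order of 26 must divide φ(31) = 31 − 1 = 30 = 2 · 3 · 5.
Divisors of 30: 1, 2, 3, 5, 6, 10, 15, 30.
Check 26^d mod 31 for each divisor in increasing order:
26^1 ≡ 26 (mod 31)
26^2 ≡ 25 (mod 31)
26^3 ≡ 30 (mod 31)
26^5 ≡ 6 (mod 31)
26^6 ≡ 1 (mod 31) ✓
Hence ord(26) = 6.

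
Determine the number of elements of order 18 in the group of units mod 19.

6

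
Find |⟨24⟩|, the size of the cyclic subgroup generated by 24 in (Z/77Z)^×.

Since 24 ∈ (Z/77Z)^×, its order divides φ(77) = φ(7·11) = (7−1)·(11−1) = 6·10 = 60 = 2^2 · 3 · 5.
Divisors of 60: 1, 2, 3, 4, 5, 6, 10, 12, 15, 20, 30, 60.
Test each divisor d:
24^1 ≡ 24 (mod 77)
24^2 ≡ 37 (mod 77)
24^3 ≡ 41 (mod 77)
24^4 ≡ 60 (mod 77)
24^5 ≡ 54 (mod 77)
24^6 ≡ 64 (mod 77)
24^10 ≡ 67 (mod 77)
24^12 ≡ 15 (mod 77)
24^15 ≡ 76 (mod 77)
24^20 ≡ 23 (mod 77)
24^30 ≡ 1 (mod 77) ✓
Hence ord(24) = 30.

30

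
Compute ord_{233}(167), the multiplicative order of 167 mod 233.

Since 167 ∈ (Z/233Z)^×, its order divides φ(233) = 233 − 1 = 232 = 2^3 · 29.
Divisors of 232: 1, 2, 4, 8, 29, 58, 116, 232.
Compute 167^d (mod 233) for the divisors d until we hit 1:
167^1 ≡ 167 (mod 233)
167^2 ≡ 162 (mod 233)
167^4 ≡ 148 (mod 233)
167^8 ≡ 2 (mod 233)
167^29 ≡ 144 (mod 233)
167^58 ≡ 232 (mod 233)
167^116 ≡ 1 (mod 233) ✓
The smallest such exponent is 116, so the order of 167 is 116.

116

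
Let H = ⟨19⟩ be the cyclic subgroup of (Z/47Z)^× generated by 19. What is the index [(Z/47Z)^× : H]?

Since 19 ∈ (Z/47Z)^×, its order divides φ(47) = 47 − 1 = 46 = 2 · 23.
Divisors of 46: 1, 2, 23, 46.
Check 19^d mod 47 for each divisor in increasing order:
19^1 ≡ 19 (mod 47)
19^2 ≡ 32 (mod 47)
19^23 ≡ 46 (mod 47)
19^46 ≡ 1 (mod 47) ✓
Thus |⟨19⟩| = ord(19) = 46.
The index is φ(47) / ord(19) = 46 / 46 = 1.

1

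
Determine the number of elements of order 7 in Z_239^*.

φ(239) = 239 − 1 = 238 = 2 · 7 · 17.
(Z/239Z)^× is cyclic (|G| = 238); a cyclic group of order m has exactly φ(d) elements of each order d | m, and none otherwise.
7 | 238, and φ(7) = 7 − 1 = 6.

6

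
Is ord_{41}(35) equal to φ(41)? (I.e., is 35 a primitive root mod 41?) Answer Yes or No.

φ(41) = 41 − 1 = 40 = 2^3 · 5.
Test 35^(40/q) mod 41 for each prime factor q of 40:
35^20 ≡ 40 (mod 41)  [q = 2: ≢ 1 ✓]
35^8 ≡ 10 (mod 41)  [q = 5: ≢ 1 ✓]
All checks pass, so 35 has order 40 and is a primitive root modulo 41.

Yes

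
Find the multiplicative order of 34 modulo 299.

By Lagrange's theorem, ord_299(34) divides φ(299) = φ(13·23) = (13−1)·(23−1) = 12·22 = 264 = 2^3 · 3 · 11.
Divisors of 264: 1, 2, 3, 4, 6, 8, 11, 12, 22, 24, 33, 44, 66, 88, 132, 264.
Test each divisor d:
34^1 ≡ 34 (mod 299)
34^2 ≡ 259 (mod 299)
34^3 ≡ 135 (mod 299)
34^4 ≡ 105 (mod 299)
34^6 ≡ 285 (mod 299)
34^8 ≡ 261 (mod 299)
34^11 ≡ 252 (mod 299)
34^12 ≡ 196 (mod 299)
34^22 ≡ 116 (mod 299)
34^24 ≡ 144 (mod 299)
34^33 ≡ 229 (mod 299)
34^44 ≡ 1 (mod 299) ✓
Hence ord(34) = 44.

44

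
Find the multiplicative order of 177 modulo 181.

ord(177) | φ(181) = 181 − 1 = 180 = 2^2 · 3^2 · 5.
Divisors of 180: 1, 2, 3, 4, 5, 6, 9, 10, 12, 15, 18, 20, 30, 36, 45, 60, 90, 180.
Compute 177^d (mod 181) for the divisors d until we hit 1:
177^1 ≡ 177
177^2 ≡ 16
177^3 ≡ 117
177^4 ≡ 75
177^5 ≡ 62
177^6 ≡ 114
177^9 ≡ 125
177^10 ≡ 43
177^12 ≡ 145
177^15 ≡ 132
177^18 ≡ 59
177^20 ≡ 39
177^30 ≡ 48
177^36 ≡ 42
177^45 ≡ 1
So ord_181(177) = 45.

45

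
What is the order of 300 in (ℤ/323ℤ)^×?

The order of 300 must divide φ(323) = φ(17·19) = (17−1)·(19−1) = 16·18 = 288 = 2^5 · 3^2.
Divisors of 288: 1, 2, 3, 4, 6, 8, 9, 12, 16, 18, 24, 32, 36, 48, 72, 96, 144, 288.
Evaluate successive powers at the divisors of 288:
300^1 ≡ 300 (mod 323)
300^2 ≡ 206 (mod 323)
300^3 ≡ 107 (mod 323)
300^4 ≡ 123 (mod 323)
300^6 ≡ 144 (mod 323)
300^8 ≡ 271 (mod 323)
300^9 ≡ 227 (mod 323)
300^12 ≡ 64 (mod 323)
300^16 ≡ 120 (mod 323)
300^18 ≡ 172 (mod 323)
300^24 ≡ 220 (mod 323)
300^32 ≡ 188 (mod 323)
300^36 ≡ 191 (mod 323)
300^48 ≡ 273 (mod 323)
300^72 ≡ 305 (mod 323)
300^96 ≡ 239 (mod 323)
300^144 ≡ 1 (mod 323) ✓
So ord_323(300) = 144.

144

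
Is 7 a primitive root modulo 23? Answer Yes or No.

φ(23) = 23 − 1 = 22 = 2 · 11.
Test 7^(22/q) mod 23 for each prime factor q of 22:
7^11 ≡ 22 (mod 23)  [q = 2: ≢ 1 ✓]
7^2 ≡ 3 (mod 23)  [q = 11: ≢ 1 ✓]
None equal 1, so ord_23(7) = 22: 7 is a primitive root.

Yes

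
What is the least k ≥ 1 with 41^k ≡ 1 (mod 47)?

46

The order of 41 must divide φ(47) = 47 − 1 = 46 = 2 · 23.
Divisors of 46: 1, 2, 23, 46.
Compute 41^d (mod 47) for the divisors d until we hit 1:
41^1 ≡ 41 (mod 47)
41^2 ≡ 36 (mod 47)
41^23 ≡ 46 (mod 47)
41^46 ≡ 1 (mod 47) ✓
The smallest such exponent is 46, so the order of 41 is 46.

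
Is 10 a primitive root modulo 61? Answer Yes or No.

Yes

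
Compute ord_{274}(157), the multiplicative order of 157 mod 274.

By Lagrange's theorem, ord_274(157) divides φ(274) = φ(2)·φ(137) = 1·136 = 136 = 2^3 · 17.
Divisors of 136: 1, 2, 4, 8, 17, 34, 68, 136.
Test each divisor d:
157^1 ≡ 157
157^2 ≡ 263
157^4 ≡ 121
157^8 ≡ 119
157^17 ≡ 41
157^34 ≡ 37
157^68 ≡ 273
157^136 ≡ 1
So ord_274(157) = 136.

136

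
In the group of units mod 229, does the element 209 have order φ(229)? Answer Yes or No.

φ(229) = 229 − 1 = 228 = 2^2 · 3 · 19.
209 is a primitive root mod 229 iff 209^(φ(229)/q) ≢ 1 for every prime q | φ(229), i.e. q ∈ {2, 3, 19}.
209^114 ≡ 1 (mod 229)  [q = 2: ≡ 1 ✗]
209^76 ≡ 94 (mod 229)  [q = 3: ≢ 1 ✓]
209^12 ≡ 16 (mod 229)  [q = 19: ≢ 1 ✓]
Since 209^114 ≡ 1, the order of 209 divides 114 < 228, so 209 is not a primitive root.

No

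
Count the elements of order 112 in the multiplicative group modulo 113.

48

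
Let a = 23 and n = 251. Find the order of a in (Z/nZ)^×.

125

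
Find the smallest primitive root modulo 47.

φ(47) = 47 − 1 = 46 = 2 · 23.
g is a primitive root iff g^(46/q) ≢ 1 (mod 47) for each prime q ∈ {2, 23}.
g = 2: 2^23 ≡ 1 — hits 1, so not a primitive root.
g = 3: 3^23 ≡ 1 — hits 1, so not a primitive root.
g = 4: 4^23 ≡ 1 — hits 1, so not a primitive root.
g = 5: 5^23 ≡ 46; 5^2 ≡ 25 — none is 1, so 5 is a primitive root.
The smallest primitive root modulo 47 is 5.

5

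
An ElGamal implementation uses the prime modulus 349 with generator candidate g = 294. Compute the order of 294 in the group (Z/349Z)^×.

348

The order of 294 must divide φ(349) = 349 − 1 = 348 = 2^2 · 3 · 29.
Divisors of 348: 1, 2, 3, 4, 6, 12, 29, 58, 87, 116, 174, 348.
Test each divisor d:
294^1 ≡ 294
294^2 ≡ 233
294^3 ≡ 98
294^4 ≡ 194
294^6 ≡ 181
294^12 ≡ 304
294^29 ≡ 189
294^58 ≡ 123
294^87 ≡ 213
294^116 ≡ 122
294^174 ≡ 348
294^348 ≡ 1
Hence ord(294) = 348.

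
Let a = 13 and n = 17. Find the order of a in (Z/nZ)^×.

By Lagrange's theorem, ord_17(13) divides φ(17) = 17 − 1 = 16 = 2^4.
Divisors of 16: 1, 2, 4, 8, 16.
Test each divisor d:
13^1 ≡ 13
13^2 ≡ 16
13^4 ≡ 1
Therefore the multiplicative order of 13 modulo 17 is 4.

4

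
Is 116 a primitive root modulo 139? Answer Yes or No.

No

φ(139) = 139 − 1 = 138 = 2 · 3 · 23.
It suffices to check that the order of 116 is not a proper divisor of 138: compute 116^(138/q) for q ∈ {2, 3, 23}.
116^69 ≡ 1 (mod 139)  [q = 2: ≡ 1 ✗]
116^46 ≡ 1 (mod 139)  [q = 3: ≡ 1 ✗]
116^6 ≡ 55 (mod 139)  [q = 23: ≢ 1 ✓]
Since 116^69 ≡ 1, the order of 116 divides 69 < 138, so 116 is not a primitive root.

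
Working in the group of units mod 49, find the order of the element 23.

21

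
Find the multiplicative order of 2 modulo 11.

10

ord(2) | φ(11) = 11 − 1 = 10 = 2 · 5.
Divisors of 10: 1, 2, 5, 10.
Check 2^d mod 11 for each divisor in increasing order:
2^1 ≡ 2 (mod 11)
2^2 ≡ 4 (mod 11)
2^5 ≡ 10 (mod 11)
2^10 ≡ 1 (mod 11) ✓
Hence ord(2) = 10.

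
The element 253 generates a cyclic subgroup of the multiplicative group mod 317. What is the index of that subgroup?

4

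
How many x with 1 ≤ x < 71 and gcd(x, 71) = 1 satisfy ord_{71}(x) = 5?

4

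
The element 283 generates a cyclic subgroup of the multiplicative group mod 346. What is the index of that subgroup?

By Lagrange's theorem, ord_346(283) divides φ(346) = φ(2)·φ(173) = 1·172 = 172 = 2^2 · 43.
Divisors of 172: 1, 2, 4, 43, 86, 172.
Check 283^d mod 346 for each divisor in increasing order:
283^1 ≡ 283 (mod 346)
283^2 ≡ 163 (mod 346)
283^4 ≡ 273 (mod 346)
283^43 ≡ 93 (mod 346)
283^86 ≡ 345 (mod 346)
283^172 ≡ 1 (mod 346) ✓
Thus |⟨283⟩| = ord(283) = 172.
Index = |(Z/346Z)^×| / |⟨283⟩| = 172 / 172 = 1.

1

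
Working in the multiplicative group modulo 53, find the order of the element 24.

Since 24 ∈ (Z/53Z)^×, its order divides φ(53) = 53 − 1 = 52 = 2^2 · 13.
Divisors of 52: 1, 2, 4, 13, 26, 52.
Evaluate successive powers at the divisors of 52:
24^1 ≡ 24
24^2 ≡ 46
24^4 ≡ 49
24^13 ≡ 1
Hence ord(24) = 13.

13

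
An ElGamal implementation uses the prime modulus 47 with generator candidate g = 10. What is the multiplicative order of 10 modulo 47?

46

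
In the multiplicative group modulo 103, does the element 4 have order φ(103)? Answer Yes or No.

φ(103) = 103 − 1 = 102 = 2 · 3 · 17.
It suffices to check that the order of 4 is not a proper divisor of 102: compute 4^(102/q) for q ∈ {2, 3, 17}.
4^51 ≡ 1 (mod 103)  [q = 2: ≡ 1 ✗]
4^34 ≡ 56 (mod 103)  [q = 3: ≢ 1 ✓]
4^6 ≡ 79 (mod 103)  [q = 17: ≢ 1 ✓]
Since 4^51 ≡ 1, the order of 4 divides 51 < 102, so 4 is not a primitive root.

No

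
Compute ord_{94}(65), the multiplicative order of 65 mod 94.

By Lagrange's theorem, ord_94(65) divides φ(94) = φ(2)·φ(47) = 1·46 = 46 = 2 · 23.
Divisors of 46: 1, 2, 23, 46.
Test each divisor d:
65^1 ≡ 65
65^2 ≡ 89
65^23 ≡ 1
The smallest such exponent is 23, so the order of 65 is 23.

23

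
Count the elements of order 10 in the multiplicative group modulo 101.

4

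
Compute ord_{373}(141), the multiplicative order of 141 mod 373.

372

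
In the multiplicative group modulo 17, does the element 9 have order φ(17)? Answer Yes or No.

No

φ(17) = 17 − 1 = 16 = 2^4.
It suffices to check that the order of 9 is not a proper divisor of 16: compute 9^(16/q) for q ∈ {2}.
9^8 ≡ 1 (mod 17)  [q = 2: ≡ 1 ✗]
9^8 ≡ 1 shows ord(9) | 8, strictly less than φ(17); not a primitive root.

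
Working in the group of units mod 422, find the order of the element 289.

105

The order of 289 must divide φ(422) = φ(2)·φ(211) = 1·210 = 210 = 2 · 3 · 5 · 7.
Divisors of 210: 1, 2, 3, 5, 6, 7, 10, 14, 15, 21, 30, 35, 42, 70, 105, 210.
Compute 289^d (mod 422) for the divisors d until we hit 1:
289^1 ≡ 289 (mod 422)
289^2 ≡ 387 (mod 422)
289^3 ≡ 13 (mod 422)
289^5 ≡ 389 (mod 422)
289^6 ≡ 169 (mod 422)
289^7 ≡ 311 (mod 422)
289^10 ≡ 245 (mod 422)
289^14 ≡ 83 (mod 422)
289^15 ≡ 355 (mod 422)
289^21 ≡ 71 (mod 422)
289^30 ≡ 269 (mod 422)
289^35 ≡ 407 (mod 422)
289^42 ≡ 399 (mod 422)
289^70 ≡ 225 (mod 422)
289^105 ≡ 1 (mod 422) ✓
So ord_422(289) = 105.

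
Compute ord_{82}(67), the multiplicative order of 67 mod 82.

ord(67) | φ(82) = φ(2)·φ(41) = 1·40 = 40 = 2^3 · 5.
Divisors of 40: 1, 2, 4, 5, 8, 10, 20, 40.
Evaluate successive powers at the divisors of 40:
67^1 ≡ 67
67^2 ≡ 61
67^4 ≡ 31
67^5 ≡ 27
67^8 ≡ 59
67^10 ≡ 73
67^20 ≡ 81
67^40 ≡ 1
The smallest such exponent is 40, so the order of 67 is 40.

40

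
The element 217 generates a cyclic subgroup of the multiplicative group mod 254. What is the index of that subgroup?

7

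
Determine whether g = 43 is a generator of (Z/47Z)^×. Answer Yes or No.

Yes

φ(47) = 47 − 1 = 46 = 2 · 23.
It suffices to check that the order of 43 is not a proper divisor of 46: compute 43^(46/q) for q ∈ {2, 23}.
43^23 ≡ 46 (mod 47)  [q = 2: ≢ 1 ✓]
43^2 ≡ 16 (mod 47)  [q = 23: ≢ 1 ✓]
Every test exponent gives a nontrivial residue, hence 43 generates the full group.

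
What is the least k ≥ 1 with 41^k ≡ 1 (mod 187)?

80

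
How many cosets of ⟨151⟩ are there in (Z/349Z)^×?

4

ord(151) | φ(349) = 349 − 1 = 348 = 2^2 · 3 · 29.
Divisors of 348: 1, 2, 3, 4, 6, 12, 29, 58, 87, 116, 174, 348.
Compute 151^d (mod 349) for the divisors d until we hit 1:
151^1 ≡ 151 (mod 349)
151^2 ≡ 116 (mod 349)
151^3 ≡ 66 (mod 349)
151^4 ≡ 194 (mod 349)
151^6 ≡ 168 (mod 349)
151^12 ≡ 304 (mod 349)
151^29 ≡ 122 (mod 349)
151^58 ≡ 226 (mod 349)
151^87 ≡ 1 (mod 349) ✓
Thus |⟨151⟩| = ord(151) = 87.
The index is φ(349) / ord(151) = 348 / 87 = 4.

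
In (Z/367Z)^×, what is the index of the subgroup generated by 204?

ord(204) | φ(367) = 367 − 1 = 366 = 2 · 3 · 61.
Divisors of 366: 1, 2, 3, 6, 61, 122, 183, 366.
Evaluate successive powers at the divisors of 366:
204^1 ≡ 204 (mod 367)
204^2 ≡ 145 (mod 367)
204^3 ≡ 220 (mod 367)
204^6 ≡ 323 (mod 367)
204^61 ≡ 1 (mod 367) ✓
So ord_367(204) = 61, hence |⟨204⟩| = 61.
[(Z/367Z)^× : ⟨204⟩] = 366/61 = 6.

6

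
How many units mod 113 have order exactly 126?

0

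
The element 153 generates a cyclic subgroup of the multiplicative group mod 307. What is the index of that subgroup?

6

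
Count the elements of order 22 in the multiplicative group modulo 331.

10

φ(331) = 331 − 1 = 330 = 2 · 3 · 5 · 11.
(Z/331Z)^× is cyclic (|G| = 330); a cyclic group of order m has exactly φ(d) elements of each order d | m, and none otherwise.
22 = 2 · 11 divides 330, and φ(22) = 10.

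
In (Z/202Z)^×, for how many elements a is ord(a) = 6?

0

φ(202) = φ(2)·φ(101) = 1·100 = 100 = 2^2 · 5^2.
In a cyclic group of order 100, there are φ(d) elements of order d for each divisor d of 100, and zero for non-divisors.
Since 6 ∤ 100, the count is 0.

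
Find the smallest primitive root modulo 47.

φ(47) = 47 − 1 = 46 = 2 · 23.
Test candidates g = 2, 3, … against the prime factors q ∈ {2, 23} of φ(47): g is a generator iff g^(46/q) ≢ 1 for every such q.
g = 2: 2^23 ≡ 1 — hits 1, so not a primitive root.
g = 3: 3^23 ≡ 1 — hits 1, so not a primitive root.
g = 4: 4^23 ≡ 1 — hits 1, so not a primitive root.
g = 5: 5^23 ≡ 46; 5^2 ≡ 25 — none is 1, so 5 is a primitive root.
Hence the least primitive root of 47 is 5.

5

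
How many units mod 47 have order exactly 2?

φ(47) = 47 − 1 = 46 = 2 · 23.
In a cyclic group of order 46, there are φ(d) elements of order d for each divisor d of 46, and zero for non-divisors.
2 | 46, and φ(2) = 2 − 1 = 1.

1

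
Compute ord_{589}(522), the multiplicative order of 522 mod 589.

18

Since 522 ∈ (Z/589Z)^×, its order divides φ(589) = φ(19·31) = (19−1)·(31−1) = 18·30 = 540 = 2^2 · 3^3 · 5.
Divisors of 540: 1, 2, 3, 4, 5, 6, 9, 10, 12, 15, 18, 20, 27, 30, 36, 45, 54, 60, 90, 108, 135, 180, 270, 540.
Test each divisor d:
522^1 ≡ 522
522^2 ≡ 366
522^3 ≡ 216
522^4 ≡ 253
522^5 ≡ 130
522^6 ≡ 125
522^9 ≡ 495
522^10 ≡ 408
522^12 ≡ 311
522^15 ≡ 30
522^18 ≡ 1
Hence ord(522) = 18.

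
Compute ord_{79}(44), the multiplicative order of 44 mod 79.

Since 44 ∈ (Z/79Z)^×, its order divides φ(79) = 79 − 1 = 78 = 2 · 3 · 13.
Divisors of 78: 1, 2, 3, 6, 13, 26, 39, 78.
Check 44^d mod 79 for each divisor in increasing order:
44^1 ≡ 44 (mod 79)
44^2 ≡ 40 (mod 79)
44^3 ≡ 22 (mod 79)
44^6 ≡ 10 (mod 79)
44^13 ≡ 55 (mod 79)
44^26 ≡ 23 (mod 79)
44^39 ≡ 1 (mod 79) ✓
Therefore the multiplicative order of 44 modulo 79 is 39.

39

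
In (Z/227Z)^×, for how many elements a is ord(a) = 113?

φ(227) = 227 − 1 = 226 = 2 · 113.
Since (Z/227Z)^× is cyclic of order 226, the number of elements of order d is φ(d) when d | 226 and 0 otherwise.
113 | 226, and φ(113) = 113 − 1 = 112.

112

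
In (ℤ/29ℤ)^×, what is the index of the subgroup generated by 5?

ord(5) | φ(29) = 29 − 1 = 28 = 2^2 · 7.
Divisors of 28: 1, 2, 4, 7, 14, 28.
Compute 5^d (mod 29) for the divisors d until we hit 1:
5^1 ≡ 5 (mod 29)
5^2 ≡ 25 (mod 29)
5^4 ≡ 16 (mod 29)
5^7 ≡ 28 (mod 29)
5^14 ≡ 1 (mod 29) ✓
Thus |⟨5⟩| = ord(5) = 14.
[(Z/29Z)^× : ⟨5⟩] = 28/14 = 2.

2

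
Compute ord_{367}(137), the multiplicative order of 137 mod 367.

61

By Lagrange's theorem, ord_367(137) divides φ(367) = 367 − 1 = 366 = 2 · 3 · 61.
Divisors of 366: 1, 2, 3, 6, 61, 122, 183, 366.
Compute 137^d (mod 367) for the divisors d until we hit 1:
137^1 ≡ 137
137^2 ≡ 52
137^3 ≡ 151
137^6 ≡ 47
137^61 ≡ 1
Hence ord(137) = 61.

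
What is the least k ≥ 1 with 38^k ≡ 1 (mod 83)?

41

The order of 38 must divide φ(83) = 83 − 1 = 82 = 2 · 41.
Divisors of 82: 1, 2, 41, 82.
Compute 38^d (mod 83) for the divisors d until we hit 1:
38^1 ≡ 38
38^2 ≡ 33
38^41 ≡ 1
The smallest such exponent is 41, so the order of 38 is 41.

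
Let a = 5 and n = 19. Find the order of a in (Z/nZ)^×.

9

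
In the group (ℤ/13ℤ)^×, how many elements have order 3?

2

φ(13) = 13 − 1 = 12 = 2^2 · 3.
In a cyclic group of order 12, there are φ(d) elements of order d for each divisor d of 12, and zero for non-divisors.
3 | 12, and φ(3) = 3 − 1 = 2.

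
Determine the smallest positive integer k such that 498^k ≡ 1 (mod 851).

396

By Lagrange's theorem, ord_851(498) divides φ(851) = φ(23·37) = (23−1)·(37−1) = 22·36 = 792 = 2^3 · 3^2 · 11.
Divisors of 792: 1, 2, 3, 4, 6, 8, 9, 11, 12, 18, 22, 24, 33, 36, 44, 66, 72, 88, 99, 132, 198, 264, 396, 792.
Test each divisor d:
498^1 ≡ 498 (mod 851)
498^2 ≡ 363 (mod 851)
498^3 ≡ 362 (mod 851)
498^4 ≡ 715 (mod 851)
498^6 ≡ 841 (mod 851)
498^8 ≡ 625 (mod 851)
498^9 ≡ 635 (mod 851)
498^11 ≡ 735 (mod 851)
498^12 ≡ 100 (mod 851)
498^18 ≡ 702 (mod 851)
498^22 ≡ 691 (mod 851)
498^24 ≡ 639 (mod 851)
498^33 ≡ 689 (mod 851)
498^36 ≡ 75 (mod 851)
498^44 ≡ 70 (mod 851)
498^66 ≡ 714 (mod 851)
498^72 ≡ 519 (mod 851)
498^88 ≡ 645 (mod 851)
498^99 ≡ 68 (mod 851)
498^132 ≡ 47 (mod 851)
498^198 ≡ 369 (mod 851)
498^264 ≡ 507 (mod 851)
498^396 ≡ 1 (mod 851) ✓
Hence ord(498) = 396.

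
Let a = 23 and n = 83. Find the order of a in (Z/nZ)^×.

The order of 23 must divide φ(83) = 83 − 1 = 82 = 2 · 41.
Divisors of 82: 1, 2, 41, 82.
Evaluate successive powers at the divisors of 82:
23^1 ≡ 23 (mod 83)
23^2 ≡ 31 (mod 83)
23^41 ≡ 1 (mod 83) ✓
Therefore the multiplicative order of 23 modulo 83 is 41.

41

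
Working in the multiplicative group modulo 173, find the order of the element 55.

86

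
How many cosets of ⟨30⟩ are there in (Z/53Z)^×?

13

ord(30) | φ(53) = 53 − 1 = 52 = 2^2 · 13.
Divisors of 52: 1, 2, 4, 13, 26, 52.
Evaluate successive powers at the divisors of 52:
30^1 ≡ 30 (mod 53)
30^2 ≡ 52 (mod 53)
30^4 ≡ 1 (mod 53) ✓
The order of 30 is 4, so the subgroup it generates has 4 elements.
[(Z/53Z)^× : ⟨30⟩] = 52/4 = 13.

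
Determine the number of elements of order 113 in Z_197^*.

0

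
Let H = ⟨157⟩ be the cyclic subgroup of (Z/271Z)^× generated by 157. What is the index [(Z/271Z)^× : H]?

The order of 157 must divide φ(271) = 271 − 1 = 270 = 2 · 3^3 · 5.
Divisors of 270: 1, 2, 3, 5, 6, 9, 10, 15, 18, 27, 30, 45, 54, 90, 135, 270.
Evaluate successive powers at the divisors of 270:
157^1 ≡ 157
157^2 ≡ 259
157^3 ≡ 13
157^5 ≡ 115
157^6 ≡ 169
157^9 ≡ 29
157^10 ≡ 217
157^15 ≡ 23
157^18 ≡ 28
157^27 ≡ 270
157^30 ≡ 258
157^45 ≡ 243
157^54 ≡ 1
The order of 157 is 54, so the subgroup it generates has 54 elements.
[(Z/271Z)^× : ⟨157⟩] = 270/54 = 5.

5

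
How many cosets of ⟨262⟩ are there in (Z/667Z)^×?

Since 262 ∈ (Z/667Z)^×, its order divides φ(667) = φ(23·29) = (23−1)·(29−1) = 22·28 = 616 = 2^3 · 7 · 11.
Divisors of 616: 1, 2, 4, 7, 8, 11, 14, 22, 28, 44, 56, 77, 88, 154, 308, 616.
Test each divisor d:
262^1 ≡ 262 (mod 667)
262^2 ≡ 610 (mod 667)
262^4 ≡ 581 (mod 667)
262^7 ≡ 349 (mod 667)
262^8 ≡ 59 (mod 667)
262^11 ≡ 1 (mod 667) ✓
So ord_667(262) = 11, hence |⟨262⟩| = 11.
[(Z/667Z)^× : ⟨262⟩] = 616/11 = 56.

56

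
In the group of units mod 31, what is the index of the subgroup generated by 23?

3

Since 23 ∈ (Z/31Z)^×, its order divides φ(31) = 31 − 1 = 30 = 2 · 3 · 5.
Divisors of 30: 1, 2, 3, 5, 6, 10, 15, 30.
Compute 23^d (mod 31) for the divisors d until we hit 1:
23^1 ≡ 23 (mod 31)
23^2 ≡ 2 (mod 31)
23^3 ≡ 15 (mod 31)
23^5 ≡ 30 (mod 31)
23^6 ≡ 8 (mod 31)
23^10 ≡ 1 (mod 31) ✓
The order of 23 is 10, so the subgroup it generates has 10 elements.
[(Z/31Z)^× : ⟨23⟩] = 30/10 = 3.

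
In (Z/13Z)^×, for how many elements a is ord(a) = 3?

2

φ(13) = 13 − 1 = 12 = 2^2 · 3.
Since (Z/13Z)^× is cyclic of order 12, the number of elements of order d is φ(d) when d | 12 and 0 otherwise.
3 | 12, and φ(3) = 3 − 1 = 2.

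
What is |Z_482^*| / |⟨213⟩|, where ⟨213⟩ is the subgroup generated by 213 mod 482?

ord(213) | φ(482) = φ(2)·φ(241) = 1·240 = 240 = 2^4 · 3 · 5.
Divisors of 240: 1, 2, 3, 4, 5, 6, 8, 10, 12, 15, 16, 20, 24, 30, 40, 48, 60, 80, 120, 240.
Check 213^d mod 482 for each divisor in increasing order:
213^1 ≡ 213 (mod 482)
213^2 ≡ 61 (mod 482)
213^3 ≡ 461 (mod 482)
213^4 ≡ 347 (mod 482)
213^5 ≡ 165 (mod 482)
213^6 ≡ 441 (mod 482)
213^8 ≡ 391 (mod 482)
213^10 ≡ 233 (mod 482)
213^12 ≡ 235 (mod 482)
213^15 ≡ 367 (mod 482)
213^16 ≡ 87 (mod 482)
213^20 ≡ 305 (mod 482)
213^24 ≡ 277 (mod 482)
213^30 ≡ 211 (mod 482)
213^40 ≡ 481 (mod 482)
213^48 ≡ 91 (mod 482)
213^60 ≡ 177 (mod 482)
213^80 ≡ 1 (mod 482) ✓
The order of 213 is 80, so the subgroup it generates has 80 elements.
The index is φ(482) / ord(213) = 240 / 80 = 3.

3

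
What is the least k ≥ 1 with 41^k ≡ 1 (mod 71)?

Since 41 ∈ (Z/71Z)^×, its order divides φ(71) = 71 − 1 = 70 = 2 · 5 · 7.
Divisors of 70: 1, 2, 5, 7, 10, 14, 35, 70.
Test each divisor d:
41^1 ≡ 41
41^2 ≡ 48
41^5 ≡ 34
41^7 ≡ 70
41^10 ≡ 20
41^14 ≡ 1
So ord_71(41) = 14.

14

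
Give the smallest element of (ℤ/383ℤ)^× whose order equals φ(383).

5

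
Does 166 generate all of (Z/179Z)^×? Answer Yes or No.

Yes

φ(179) = 179 − 1 = 178 = 2 · 89.
Test 166^(178/q) mod 179 for each prime factor q of 178:
166^89 ≡ 178 (mod 179)  [q = 2: ≢ 1 ✓]
166^2 ≡ 169 (mod 179)  [q = 89: ≢ 1 ✓]
None equal 1, so ord_179(166) = 178: 166 is a primitive root.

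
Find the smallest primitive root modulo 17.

φ(17) = 17 − 1 = 16 = 2^4.
g is a primitive root iff g^(16/q) ≢ 1 (mod 17) for each prime q ∈ {2}.
g = 2: 2^8 ≡ 1 — hits 1, so not a primitive root.
g = 3: 3^8 ≡ 16 — none is 1, so 3 is a primitive root.
Hence the least primitive root of 17 is 3.

3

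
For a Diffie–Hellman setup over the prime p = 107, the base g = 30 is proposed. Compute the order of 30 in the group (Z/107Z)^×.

By Lagrange's theorem, ord_107(30) divides φ(107) = 107 − 1 = 106 = 2 · 53.
Divisors of 106: 1, 2, 53, 106.
Test each divisor d:
30^1 ≡ 30
30^2 ≡ 44
30^53 ≡ 1
Therefore the multiplicative order of 30 modulo 107 is 53.

53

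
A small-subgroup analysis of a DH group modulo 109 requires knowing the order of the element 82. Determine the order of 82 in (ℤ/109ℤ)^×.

18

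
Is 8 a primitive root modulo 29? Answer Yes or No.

Yes

φ(29) = 29 − 1 = 28 = 2^2 · 7.
Test 8^(28/q) mod 29 for each prime factor q of 28:
8^14 ≡ 28 (mod 29)  [q = 2: ≢ 1 ✓]
8^4 ≡ 7 (mod 29)  [q = 7: ≢ 1 ✓]
None equal 1, so ord_29(8) = 28: 8 is a primitive root.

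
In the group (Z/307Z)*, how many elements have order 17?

16

φ(307) = 307 − 1 = 306 = 2 · 3^2 · 17.
Since (Z/307Z)^× is cyclic of order 306, the number of elements of order d is φ(d) when d | 306 and 0 otherwise.
17 | 306, and φ(17) = 17 − 1 = 16.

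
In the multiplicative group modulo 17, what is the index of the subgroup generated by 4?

The order of 4 must divide φ(17) = 17 − 1 = 16 = 2^4.
Divisors of 16: 1, 2, 4, 8, 16.
Check 4^d mod 17 for each divisor in increasing order:
4^1 ≡ 4 (mod 17)
4^2 ≡ 16 (mod 17)
4^4 ≡ 1 (mod 17) ✓
The order of 4 is 4, so the subgroup it generates has 4 elements.
[(Z/17Z)^× : ⟨4⟩] = 16/4 = 4.

4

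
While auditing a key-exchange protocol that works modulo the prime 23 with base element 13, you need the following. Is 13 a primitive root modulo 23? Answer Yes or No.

φ(23) = 23 − 1 = 22 = 2 · 11.
It suffices to check that the order of 13 is not a proper divisor of 22: compute 13^(22/q) for q ∈ {2, 11}.
13^11 ≡ 1 (mod 23)  [q = 2: ≡ 1 ✗]
13^2 ≡ 8 (mod 23)  [q = 11: ≢ 1 ✓]
Since 13^11 ≡ 1, the order of 13 divides 11 < 22, so 13 is not a primitive root.

No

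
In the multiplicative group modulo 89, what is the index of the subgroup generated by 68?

2

The order of 68 must divide φ(89) = 89 − 1 = 88 = 2^3 · 11.
Divisors of 88: 1, 2, 4, 8, 11, 22, 44, 88.
Compute 68^d (mod 89) for the divisors d until we hit 1:
68^1 ≡ 68 (mod 89)
68^2 ≡ 85 (mod 89)
68^4 ≡ 16 (mod 89)
68^8 ≡ 78 (mod 89)
68^11 ≡ 55 (mod 89)
68^22 ≡ 88 (mod 89)
68^44 ≡ 1 (mod 89) ✓
So ord_89(68) = 44, hence |⟨68⟩| = 44.
The index is φ(89) / ord(68) = 88 / 44 = 2.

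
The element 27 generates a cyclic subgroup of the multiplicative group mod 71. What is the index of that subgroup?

The order of 27 must divide φ(71) = 71 − 1 = 70 = 2 · 5 · 7.
Divisors of 70: 1, 2, 5, 7, 10, 14, 35, 70.
Evaluate successive powers at the divisors of 70:
27^1 ≡ 27 (mod 71)
27^2 ≡ 19 (mod 71)
27^5 ≡ 20 (mod 71)
27^7 ≡ 25 (mod 71)
27^10 ≡ 45 (mod 71)
27^14 ≡ 57 (mod 71)
27^35 ≡ 1 (mod 71) ✓
The order of 27 is 35, so the subgroup it generates has 35 elements.
Index = |(Z/71Z)^×| / |⟨27⟩| = 70 / 35 = 2.

2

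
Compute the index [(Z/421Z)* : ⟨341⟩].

12

ord(341) | φ(421) = 421 − 1 = 420 = 2^2 · 3 · 5 · 7.
Divisors of 420: 1, 2, 3, 4, 5, 6, 7, 10, 12, 14, 15, 20, 21, 28, 30, 35, 42, 60, 70, 84, 105, 140, 210, 420.
Test each divisor d:
341^1 ≡ 341 (mod 421)
341^2 ≡ 85 (mod 421)
341^3 ≡ 357 (mod 421)
341^4 ≡ 68 (mod 421)
341^5 ≡ 33 (mod 421)
341^6 ≡ 307 (mod 421)
341^7 ≡ 279 (mod 421)
341^10 ≡ 247 (mod 421)
341^12 ≡ 366 (mod 421)
341^14 ≡ 377 (mod 421)
341^15 ≡ 152 (mod 421)
341^20 ≡ 385 (mod 421)
341^21 ≡ 354 (mod 421)
341^28 ≡ 252 (mod 421)
341^30 ≡ 370 (mod 421)
341^35 ≡ 1 (mod 421) ✓
So ord_421(341) = 35, hence |⟨341⟩| = 35.
[(Z/421Z)^× : ⟨341⟩] = 420/35 = 12.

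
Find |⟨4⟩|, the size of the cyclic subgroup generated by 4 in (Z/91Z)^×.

6

ord(4) | φ(91) = φ(7·13) = (7−1)·(13−1) = 6·12 = 72 = 2^3 · 3^2.
Divisors of 72: 1, 2, 3, 4, 6, 8, 9, 12, 18, 24, 36, 72.
Test each divisor d:
4^1 ≡ 4 (mod 91)
4^2 ≡ 16 (mod 91)
4^3 ≡ 64 (mod 91)
4^4 ≡ 74 (mod 91)
4^6 ≡ 1 (mod 91) ✓
So ord_91(4) = 6.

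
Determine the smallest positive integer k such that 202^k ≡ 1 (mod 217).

10

ord(202) | φ(217) = φ(7·31) = (7−1)·(31−1) = 6·30 = 180 = 2^2 · 3^2 · 5.
Divisors of 180: 1, 2, 3, 4, 5, 6, 9, 10, 12, 15, 18, 20, 30, 36, 45, 60, 90, 180.
Test each divisor d:
202^1 ≡ 202
202^2 ≡ 8
202^3 ≡ 97
202^4 ≡ 64
202^5 ≡ 125
202^6 ≡ 78
202^9 ≡ 188
202^10 ≡ 1
Hence ord(202) = 10.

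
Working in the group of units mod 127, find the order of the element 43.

126

By Lagrange's theorem, ord_127(43) divides φ(127) = 127 − 1 = 126 = 2 · 3^2 · 7.
Divisors of 126: 1, 2, 3, 6, 7, 9, 14, 18, 21, 42, 63, 126.
Compute 43^d (mod 127) for the divisors d until we hit 1:
43^1 ≡ 43 (mod 127)
43^2 ≡ 71 (mod 127)
43^3 ≡ 5 (mod 127)
43^6 ≡ 25 (mod 127)
43^7 ≡ 59 (mod 127)
43^9 ≡ 125 (mod 127)
43^14 ≡ 52 (mod 127)
43^18 ≡ 4 (mod 127)
43^21 ≡ 20 (mod 127)
43^42 ≡ 19 (mod 127)
43^63 ≡ 126 (mod 127)
43^126 ≡ 1 (mod 127) ✓
The smallest such exponent is 126, so the order of 43 is 126.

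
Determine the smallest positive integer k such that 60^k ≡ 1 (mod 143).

20

Since 60 ∈ (Z/143Z)^×, its order divides φ(143) = φ(11·13) = (11−1)·(13−1) = 10·12 = 120 = 2^3 · 3 · 5.
Divisors of 120: 1, 2, 3, 4, 5, 6, 8, 10, 12, 15, 20, 24, 30, 40, 60, 120.
Test each divisor d:
60^1 ≡ 60
60^2 ≡ 25
60^3 ≡ 70
60^4 ≡ 53
60^5 ≡ 34
60^6 ≡ 38
60^8 ≡ 92
60^10 ≡ 12
60^12 ≡ 14
60^15 ≡ 122
60^20 ≡ 1
The smallest such exponent is 20, so the order of 60 is 20.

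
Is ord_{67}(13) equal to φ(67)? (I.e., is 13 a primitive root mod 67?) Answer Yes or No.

Yes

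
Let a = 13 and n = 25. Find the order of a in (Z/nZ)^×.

20

ord(13) | φ(25) = φ(5^2) = 5·(5−1) = 20 = 2^2 · 5.
Divisors of 20: 1, 2, 4, 5, 10, 20.
Evaluate successive powers at the divisors of 20:
13^1 ≡ 13
13^2 ≡ 19
13^4 ≡ 11
13^5 ≡ 18
13^10 ≡ 24
13^20 ≡ 1
So ord_25(13) = 20.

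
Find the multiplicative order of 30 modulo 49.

By Lagrange's theorem, ord_49(30) divides φ(49) = φ(7^2) = 7·(7−1) = 42 = 2 · 3 · 7.
Divisors of 42: 1, 2, 3, 6, 7, 14, 21, 42.
Evaluate successive powers at the divisors of 42:
30^1 ≡ 30 (mod 49)
30^2 ≡ 18 (mod 49)
30^3 ≡ 1 (mod 49) ✓
So ord_49(30) = 3.

3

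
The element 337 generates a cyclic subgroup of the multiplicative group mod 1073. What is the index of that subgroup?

4

ord(337) | φ(1073) = φ(29·37) = (29−1)·(37−1) = 28·36 = 1008 = 2^4 · 3^2 · 7.
Divisors of 1008: 1, 2, 3, 4, 6, 7, 8, 9, 12, 14, 16, 18, 21, 24, 28, 36, 42, 48, 56, 63, 72, 84, 112, 126, 144, 168, 252, 336, 504, 1008.
Compute 337^d (mod 1073) for the divisors d until we hit 1:
337^1 ≡ 337
337^2 ≡ 904
337^3 ≡ 989
337^4 ≡ 663
337^6 ≡ 618
337^7 ≡ 104
337^8 ≡ 712
337^9 ≡ 665
337^12 ≡ 1009
337^14 ≡ 86
337^16 ≡ 488
337^18 ≡ 149
337^21 ≡ 360
337^24 ≡ 877
337^28 ≡ 958
337^36 ≡ 741
337^42 ≡ 840
337^48 ≡ 861
337^56 ≡ 349
337^63 ≡ 887
337^72 ≡ 778
337^84 ≡ 639
337^112 ≡ 552
337^126 ≡ 260
337^144 ≡ 112
337^168 ≡ 581
337^252 ≡ 1
Thus |⟨337⟩| = ord(337) = 252.
Index = |(Z/1073Z)^×| / |⟨337⟩| = 1008 / 252 = 4.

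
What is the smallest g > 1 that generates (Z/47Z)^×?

φ(47) = 47 − 1 = 46 = 2 · 23.
g is a primitive root iff g^(46/q) ≢ 1 (mod 47) for each prime q ∈ {2, 23}.
g = 2: 2^23 ≡ 1 — hits 1, so not a primitive root.
g = 3: 3^23 ≡ 1 — hits 1, so not a primitive root.
g = 4: 4^23 ≡ 1 — hits 1, so not a primitive root.
g = 5: 5^23 ≡ 46; 5^2 ≡ 25 — none is 1, so 5 is a primitive root.
The smallest primitive root modulo 47 is 5.

5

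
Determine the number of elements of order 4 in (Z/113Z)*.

φ(113) = 113 − 1 = 112 = 2^4 · 7.
Since (Z/113Z)^× is cyclic of order 112, the number of elements of order d is φ(d) when d | 112 and 0 otherwise.
4 = 2^2 divides 112, and φ(4) = 2.

2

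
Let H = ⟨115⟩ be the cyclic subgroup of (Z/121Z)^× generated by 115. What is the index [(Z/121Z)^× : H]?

2

ord(115) | φ(121) = φ(11^2) = 11·(11−1) = 110 = 2 · 5 · 11.
Divisors of 110: 1, 2, 5, 10, 11, 22, 55, 110.
Evaluate successive powers at the divisors of 110:
115^1 ≡ 115
115^2 ≡ 36
115^5 ≡ 89
115^10 ≡ 56
115^11 ≡ 27
115^22 ≡ 3
115^55 ≡ 1
So ord_121(115) = 55, hence |⟨115⟩| = 55.
Index = |(Z/121Z)^×| / |⟨115⟩| = 110 / 55 = 2.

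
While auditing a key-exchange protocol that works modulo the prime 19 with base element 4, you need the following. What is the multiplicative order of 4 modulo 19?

The order of 4 must divide φ(19) = 19 − 1 = 18 = 2 · 3^2.
Divisors of 18: 1, 2, 3, 6, 9, 18.
Test each divisor d:
4^1 ≡ 4 (mod 19)
4^2 ≡ 16 (mod 19)
4^3 ≡ 7 (mod 19)
4^6 ≡ 11 (mod 19)
4^9 ≡ 1 (mod 19) ✓
So ord_19(4) = 9.

9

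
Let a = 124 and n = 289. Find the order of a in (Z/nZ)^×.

272

The order of 124 must divide φ(289) = φ(17^2) = 17·(17−1) = 272 = 2^4 · 17.
Divisors of 272: 1, 2, 4, 8, 16, 17, 34, 68, 136, 272.
Check 124^d mod 289 for each divisor in increasing order:
124^1 ≡ 124
124^2 ≡ 59
124^4 ≡ 13
124^8 ≡ 169
124^16 ≡ 239
124^17 ≡ 158
124^34 ≡ 110
124^68 ≡ 251
124^136 ≡ 288
124^272 ≡ 1
Hence ord(124) = 272.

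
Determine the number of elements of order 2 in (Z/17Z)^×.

1

φ(17) = 17 − 1 = 16 = 2^4.
(Z/17Z)^× is cyclic (|G| = 16); a cyclic group of order m has exactly φ(d) elements of each order d | m, and none otherwise.
2 | 16, and φ(2) = 2 − 1 = 1.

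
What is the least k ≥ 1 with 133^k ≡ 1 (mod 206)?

ord(133) | φ(206) = φ(2)·φ(103) = 1·102 = 102 = 2 · 3 · 17.
Divisors of 102: 1, 2, 3, 6, 17, 34, 51, 102.
Compute 133^d (mod 206) for the divisors d until we hit 1:
133^1 ≡ 133 (mod 206)
133^2 ≡ 179 (mod 206)
133^3 ≡ 117 (mod 206)
133^6 ≡ 93 (mod 206)
133^17 ≡ 1 (mod 206) ✓
Hence ord(133) = 17.

17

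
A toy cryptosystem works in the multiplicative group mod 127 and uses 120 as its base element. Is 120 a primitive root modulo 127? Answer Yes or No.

φ(127) = 127 − 1 = 126 = 2 · 3^2 · 7.
It suffices to check that the order of 120 is not a proper divisor of 126: compute 120^(126/q) for q ∈ {2, 3, 7}.
120^63 ≡ 1 (mod 127)  [q = 2: ≡ 1 ✗]
120^42 ≡ 107 (mod 127)  [q = 3: ≢ 1 ✓]
120^18 ≡ 64 (mod 127)  [q = 7: ≢ 1 ✓]
The check at q = 2 fails, so 120 generates a proper subgroup.

No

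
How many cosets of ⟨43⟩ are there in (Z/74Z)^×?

9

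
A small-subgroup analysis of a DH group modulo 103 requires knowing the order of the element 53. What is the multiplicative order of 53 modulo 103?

102

By Lagrange's theorem, ord_103(53) divides φ(103) = 103 − 1 = 102 = 2 · 3 · 17.
Divisors of 102: 1, 2, 3, 6, 17, 34, 51, 102.
Compute 53^d (mod 103) for the divisors d until we hit 1:
53^1 ≡ 53 (mod 103)
53^2 ≡ 28 (mod 103)
53^3 ≡ 42 (mod 103)
53^6 ≡ 13 (mod 103)
53^17 ≡ 57 (mod 103)
53^34 ≡ 56 (mod 103)
53^51 ≡ 102 (mod 103)
53^102 ≡ 1 (mod 103) ✓
The smallest such exponent is 102, so the order of 53 is 102.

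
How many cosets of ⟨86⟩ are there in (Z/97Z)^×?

2

ord(86) | φ(97) = 97 − 1 = 96 = 2^5 · 3.
Divisors of 96: 1, 2, 3, 4, 6, 8, 12, 16, 24, 32, 48, 96.
Check 86^d mod 97 for each divisor in increasing order:
86^1 ≡ 86 (mod 97)
86^2 ≡ 24 (mod 97)
86^3 ≡ 27 (mod 97)
86^4 ≡ 91 (mod 97)
86^6 ≡ 50 (mod 97)
86^8 ≡ 36 (mod 97)
86^12 ≡ 75 (mod 97)
86^16 ≡ 35 (mod 97)
86^24 ≡ 96 (mod 97)
86^32 ≡ 61 (mod 97)
86^48 ≡ 1 (mod 97) ✓
So ord_97(86) = 48, hence |⟨86⟩| = 48.
The index is φ(97) / ord(86) = 96 / 48 = 2.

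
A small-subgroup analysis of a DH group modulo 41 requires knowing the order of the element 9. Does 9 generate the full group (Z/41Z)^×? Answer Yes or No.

φ(41) = 41 − 1 = 40 = 2^3 · 5.
9 is a primitive root mod 41 iff 9^(φ(41)/q) ≢ 1 for every prime q | φ(41), i.e. q ∈ {2, 5}.
9^20 ≡ 1 (mod 41)  [q = 2: ≡ 1 ✗]
9^8 ≡ 1 (mod 41)  [q = 5: ≡ 1 ✗]
The check at q = 2 fails, so 9 generates a proper subgroup.

No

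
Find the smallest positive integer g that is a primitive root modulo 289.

φ(289) = φ(17^2) = 17·(17−1) = 272 = 2^4 · 17.
Test candidates g = 2, 3, … against the prime factors q ∈ {2, 17} of φ(289): g is a generator iff g^(272/q) ≢ 1 for every such q.
g = 2: 2^136 ≡ 1 — hits 1, so not a primitive root.
g = 3: 3^136 ≡ 288; 3^16 ≡ 171 — none is 1, so 3 is a primitive root.
Hence the least primitive root of 289 is 3.

3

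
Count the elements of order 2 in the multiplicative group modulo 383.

φ(383) = 383 − 1 = 382 = 2 · 191.
In a cyclic group of order 382, there are φ(d) elements of order d for each divisor d of 382, and zero for non-divisors.
2 | 382, and φ(2) = 2 − 1 = 1.

1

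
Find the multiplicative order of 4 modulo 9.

3

ord(4) | φ(9) = φ(3^2) = 3·(3−1) = 6 = 2 · 3.
Divisors of 6: 1, 2, 3, 6.
Test each divisor d:
4^1 ≡ 4
4^2 ≡ 7
4^3 ≡ 1
The smallest such exponent is 3, so the order of 4 is 3.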